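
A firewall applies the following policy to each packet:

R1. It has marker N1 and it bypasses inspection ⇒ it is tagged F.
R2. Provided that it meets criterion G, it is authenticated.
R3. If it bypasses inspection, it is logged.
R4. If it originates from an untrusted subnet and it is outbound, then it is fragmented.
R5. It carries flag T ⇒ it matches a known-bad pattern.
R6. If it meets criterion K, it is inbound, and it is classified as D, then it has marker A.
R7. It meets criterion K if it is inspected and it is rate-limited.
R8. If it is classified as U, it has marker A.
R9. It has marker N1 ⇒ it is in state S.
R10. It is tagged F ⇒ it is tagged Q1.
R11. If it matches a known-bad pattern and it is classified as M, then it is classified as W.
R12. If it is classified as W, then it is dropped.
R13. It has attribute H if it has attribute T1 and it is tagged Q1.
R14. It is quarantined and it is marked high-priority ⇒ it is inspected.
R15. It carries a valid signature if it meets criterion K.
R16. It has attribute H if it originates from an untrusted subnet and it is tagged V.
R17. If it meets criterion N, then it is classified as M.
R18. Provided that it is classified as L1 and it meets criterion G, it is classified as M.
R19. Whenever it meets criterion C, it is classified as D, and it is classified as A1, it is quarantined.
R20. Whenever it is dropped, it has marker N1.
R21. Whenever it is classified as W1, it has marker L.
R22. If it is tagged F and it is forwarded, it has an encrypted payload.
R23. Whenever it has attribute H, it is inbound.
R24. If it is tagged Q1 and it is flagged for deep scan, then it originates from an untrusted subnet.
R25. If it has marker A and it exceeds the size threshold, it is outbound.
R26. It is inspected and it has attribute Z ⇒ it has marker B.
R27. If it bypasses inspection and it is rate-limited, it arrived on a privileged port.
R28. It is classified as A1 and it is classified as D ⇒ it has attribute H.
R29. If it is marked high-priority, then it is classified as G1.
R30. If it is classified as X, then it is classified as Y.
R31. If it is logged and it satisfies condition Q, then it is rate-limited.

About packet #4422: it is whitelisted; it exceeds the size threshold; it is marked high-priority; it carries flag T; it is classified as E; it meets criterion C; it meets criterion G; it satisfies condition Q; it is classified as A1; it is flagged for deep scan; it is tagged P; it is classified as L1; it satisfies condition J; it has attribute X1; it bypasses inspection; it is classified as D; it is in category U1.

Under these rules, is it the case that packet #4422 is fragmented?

Yes

By R3 (it bypasses inspection): it is logged.
By R5 (it carries flag T): it matches a known-bad pattern.
By R18 (it is classified as L1, it meets criterion G): it is classified as M.
By R19 (it meets criterion C, it is classified as D, it is classified as A1): it is quarantined.
By R28 (it is classified as A1, it is classified as D): it has attribute H.
By R31 (it is logged, it satisfies condition Q): it is rate-limited.
By R11 (it matches a known-bad pattern, it is classified as M): it is classified as W.
By R12 (it is classified as W): it is dropped.
By R14 (it is quarantined, it is marked high-priority): it is inspected.
By R20 (it is dropped): it has marker N1.
By R23 (it has attribute H): it is inbound.
By R1 (it has marker N1, it bypasses inspection): it is tagged F.
By R7 (it is inspected, it is rate-limited): it meets criterion K.
By R10 (it is tagged F): it is tagged Q1.
By R24 (it is tagged Q1, it is flagged for deep scan): it originates from an untrusted subnet.
By R6 (it meets criterion K, it is inbound, it is classified as D): it has marker A.
By R25 (it has marker A, it exceeds the size threshold): it is outbound.
By R4 (it originates from an untrusted subnet, it is outbound): it is fragmented.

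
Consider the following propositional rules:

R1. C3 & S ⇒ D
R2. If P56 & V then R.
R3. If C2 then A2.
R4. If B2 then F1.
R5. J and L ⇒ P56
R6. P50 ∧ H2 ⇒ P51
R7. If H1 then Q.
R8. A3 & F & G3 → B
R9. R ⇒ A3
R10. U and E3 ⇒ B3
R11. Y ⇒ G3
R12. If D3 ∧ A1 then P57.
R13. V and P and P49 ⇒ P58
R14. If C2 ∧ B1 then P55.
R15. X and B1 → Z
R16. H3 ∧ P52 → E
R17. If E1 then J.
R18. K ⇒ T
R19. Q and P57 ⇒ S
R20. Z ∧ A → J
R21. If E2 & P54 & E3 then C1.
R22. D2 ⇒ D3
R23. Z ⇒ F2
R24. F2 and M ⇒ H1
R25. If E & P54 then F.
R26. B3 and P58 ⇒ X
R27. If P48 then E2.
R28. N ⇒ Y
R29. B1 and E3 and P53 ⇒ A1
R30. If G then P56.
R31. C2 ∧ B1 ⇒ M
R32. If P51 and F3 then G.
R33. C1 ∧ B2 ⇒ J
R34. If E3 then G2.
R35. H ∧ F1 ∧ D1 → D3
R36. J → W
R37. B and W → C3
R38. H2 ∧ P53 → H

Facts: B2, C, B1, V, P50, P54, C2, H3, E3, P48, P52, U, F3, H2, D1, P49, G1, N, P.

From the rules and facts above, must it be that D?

Forward chaining from the given facts derives: A2, F1, P51, B3, P58, P55, E, F, X, E2, Y, M, G, G2, G3, Z, C1, F2, H1, P56, J, W, R, Q, A3, B, C3.
The only rule concluding D is R1, which needs S; that is never established.

No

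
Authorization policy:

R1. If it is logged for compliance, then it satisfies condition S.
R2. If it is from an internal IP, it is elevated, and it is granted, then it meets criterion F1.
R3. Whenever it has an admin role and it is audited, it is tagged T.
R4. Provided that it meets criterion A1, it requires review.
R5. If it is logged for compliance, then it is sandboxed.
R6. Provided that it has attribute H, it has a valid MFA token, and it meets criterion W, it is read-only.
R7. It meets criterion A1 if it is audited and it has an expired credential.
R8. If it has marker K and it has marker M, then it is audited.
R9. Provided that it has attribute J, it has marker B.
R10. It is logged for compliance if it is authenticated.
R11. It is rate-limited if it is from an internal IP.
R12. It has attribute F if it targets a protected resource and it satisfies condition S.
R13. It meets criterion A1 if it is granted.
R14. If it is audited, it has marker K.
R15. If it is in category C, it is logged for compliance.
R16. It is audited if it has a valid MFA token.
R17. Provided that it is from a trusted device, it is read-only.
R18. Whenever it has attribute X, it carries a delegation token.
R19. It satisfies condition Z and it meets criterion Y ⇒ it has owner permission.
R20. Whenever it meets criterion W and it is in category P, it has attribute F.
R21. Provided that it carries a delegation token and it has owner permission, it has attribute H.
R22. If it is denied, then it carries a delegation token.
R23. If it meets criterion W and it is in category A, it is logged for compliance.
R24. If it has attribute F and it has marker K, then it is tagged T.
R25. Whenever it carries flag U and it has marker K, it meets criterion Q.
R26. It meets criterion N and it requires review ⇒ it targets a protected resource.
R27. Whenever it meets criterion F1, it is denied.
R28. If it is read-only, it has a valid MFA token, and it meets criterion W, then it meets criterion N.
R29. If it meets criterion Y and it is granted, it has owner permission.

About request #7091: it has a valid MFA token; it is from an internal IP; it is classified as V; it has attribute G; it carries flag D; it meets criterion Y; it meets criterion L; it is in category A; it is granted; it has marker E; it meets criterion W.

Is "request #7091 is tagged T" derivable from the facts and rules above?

Forward chaining from the given facts derives: is rate-limited, meets criterion A1, is audited, is logged for compliance, has owner permission, satisfies condition S, requires review, is sandboxed, has marker K.
Rules concluding "it is tagged T": R3 needs "it has an admin role"; R24 needs "it has attribute F" — none of these are established.

No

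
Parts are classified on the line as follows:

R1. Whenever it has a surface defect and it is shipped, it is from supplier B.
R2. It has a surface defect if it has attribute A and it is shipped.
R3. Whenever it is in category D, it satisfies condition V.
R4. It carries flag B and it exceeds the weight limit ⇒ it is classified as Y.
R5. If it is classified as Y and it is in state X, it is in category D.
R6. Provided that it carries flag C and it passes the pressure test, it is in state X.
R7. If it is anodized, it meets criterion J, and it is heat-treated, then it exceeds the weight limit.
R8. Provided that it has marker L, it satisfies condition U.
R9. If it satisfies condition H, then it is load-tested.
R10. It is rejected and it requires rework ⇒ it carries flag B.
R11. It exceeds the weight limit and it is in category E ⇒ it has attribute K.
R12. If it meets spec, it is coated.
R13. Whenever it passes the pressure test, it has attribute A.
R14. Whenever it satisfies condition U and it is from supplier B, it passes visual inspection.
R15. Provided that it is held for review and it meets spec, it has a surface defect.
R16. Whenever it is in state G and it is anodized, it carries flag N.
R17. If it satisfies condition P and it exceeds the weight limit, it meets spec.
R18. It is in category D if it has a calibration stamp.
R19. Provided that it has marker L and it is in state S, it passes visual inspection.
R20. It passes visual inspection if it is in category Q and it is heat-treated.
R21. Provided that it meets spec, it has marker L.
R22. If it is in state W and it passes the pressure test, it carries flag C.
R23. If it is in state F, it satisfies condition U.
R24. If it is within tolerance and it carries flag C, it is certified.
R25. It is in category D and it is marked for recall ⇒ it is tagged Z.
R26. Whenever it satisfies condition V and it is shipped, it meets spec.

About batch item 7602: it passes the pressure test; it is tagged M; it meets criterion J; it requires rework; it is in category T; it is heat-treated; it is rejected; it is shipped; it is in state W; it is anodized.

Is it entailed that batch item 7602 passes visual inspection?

Yes

By R7 (it is anodized, it meets criterion J, it is heat-treated): it exceeds the weight limit.
By R10 (it is rejected, it requires rework): it carries flag B.
By R13 (it passes the pressure test): it has attribute A.
By R22 (it is in state W, it passes the pressure test): it carries flag C.
By R2 (it has attribute A, it is shipped): it has a surface defect.
By R4 (it carries flag B, it exceeds the weight limit): it is classified as Y.
By R6 (it carries flag C, it passes the pressure test): it is in state X.
By R1 (it has a surface defect, it is shipped): it is from supplier B.
By R5 (it is classified as Y, it is in state X): it is in category D.
By R3 (it is in category D): it satisfies condition V.
By R26 (it satisfies condition V, it is shipped): it meets spec.
By R21 (it meets spec): it has marker L.
By R8 (it has marker L): it satisfies condition U.
By R14 (it satisfies condition U, it is from supplier B): it passes visual inspection.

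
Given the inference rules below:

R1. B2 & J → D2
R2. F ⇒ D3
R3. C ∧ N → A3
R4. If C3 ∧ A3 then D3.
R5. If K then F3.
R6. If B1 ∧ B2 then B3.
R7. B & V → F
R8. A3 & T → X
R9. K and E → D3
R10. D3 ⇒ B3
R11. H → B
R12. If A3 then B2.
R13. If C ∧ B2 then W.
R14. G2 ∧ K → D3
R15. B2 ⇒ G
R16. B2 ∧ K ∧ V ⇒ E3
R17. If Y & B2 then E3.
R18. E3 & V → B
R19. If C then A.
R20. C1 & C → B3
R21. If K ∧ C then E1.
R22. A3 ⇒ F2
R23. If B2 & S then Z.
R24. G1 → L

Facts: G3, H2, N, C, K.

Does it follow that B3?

Forward chaining from the given facts derives: A3, F3, B2, W, G, A, E1, F2.
Rules concluding B3: R6 needs B1; R10 needs D3; R20 needs C1 — none of these are established.

No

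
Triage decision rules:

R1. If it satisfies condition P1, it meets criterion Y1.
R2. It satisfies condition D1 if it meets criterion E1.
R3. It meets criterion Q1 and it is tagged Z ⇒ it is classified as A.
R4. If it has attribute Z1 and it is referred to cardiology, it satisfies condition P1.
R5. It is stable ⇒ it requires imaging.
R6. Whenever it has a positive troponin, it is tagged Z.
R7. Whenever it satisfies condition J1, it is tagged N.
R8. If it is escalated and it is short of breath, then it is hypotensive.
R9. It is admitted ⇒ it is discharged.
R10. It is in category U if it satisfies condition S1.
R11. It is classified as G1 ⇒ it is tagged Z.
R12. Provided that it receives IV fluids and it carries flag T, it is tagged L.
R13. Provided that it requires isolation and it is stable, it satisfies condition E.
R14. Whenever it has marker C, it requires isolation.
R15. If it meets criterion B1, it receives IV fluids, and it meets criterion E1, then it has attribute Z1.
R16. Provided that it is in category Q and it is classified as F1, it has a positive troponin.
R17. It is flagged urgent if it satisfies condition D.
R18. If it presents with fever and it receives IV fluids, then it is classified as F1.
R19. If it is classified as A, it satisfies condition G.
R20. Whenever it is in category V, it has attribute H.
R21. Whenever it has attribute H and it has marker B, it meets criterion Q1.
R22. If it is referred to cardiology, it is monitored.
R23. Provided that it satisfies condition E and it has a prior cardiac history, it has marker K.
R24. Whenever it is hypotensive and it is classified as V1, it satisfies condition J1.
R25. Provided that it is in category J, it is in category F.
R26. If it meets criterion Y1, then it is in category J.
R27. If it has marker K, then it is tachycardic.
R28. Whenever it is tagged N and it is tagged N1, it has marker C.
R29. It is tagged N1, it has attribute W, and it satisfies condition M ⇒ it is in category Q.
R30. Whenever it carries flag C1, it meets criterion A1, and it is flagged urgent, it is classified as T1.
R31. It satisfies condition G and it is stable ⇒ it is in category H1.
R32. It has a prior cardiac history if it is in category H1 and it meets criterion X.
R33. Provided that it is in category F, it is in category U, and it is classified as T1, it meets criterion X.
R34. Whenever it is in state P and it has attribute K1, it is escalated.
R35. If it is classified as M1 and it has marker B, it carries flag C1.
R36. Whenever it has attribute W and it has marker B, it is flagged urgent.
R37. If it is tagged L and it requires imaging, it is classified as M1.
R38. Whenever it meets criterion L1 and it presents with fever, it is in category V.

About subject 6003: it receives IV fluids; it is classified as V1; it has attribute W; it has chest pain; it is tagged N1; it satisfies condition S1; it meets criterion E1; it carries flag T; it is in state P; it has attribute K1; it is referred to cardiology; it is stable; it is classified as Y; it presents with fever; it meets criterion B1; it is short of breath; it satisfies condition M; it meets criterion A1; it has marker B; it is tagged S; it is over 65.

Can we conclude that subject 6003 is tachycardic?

No

Forward chaining from the given facts derives: satisfies condition D1, requires imaging, is in category U, is tagged L, has attribute Z1, is classified as F1, is monitored, is in category Q, is escalated, is flagged urgent, is classified as M1, satisfies condition P1, is hypotensive, has a positive troponin, satisfies condition J1, carries flag C1, meets criterion Y1, is tagged Z, is tagged N, is in category J, has marker C, is classified as T1, requires isolation, is in category F, meets criterion X, satisfies condition E.
The only rule concluding "it is tachycardic" is R27, which needs "it has marker K"; that is never established.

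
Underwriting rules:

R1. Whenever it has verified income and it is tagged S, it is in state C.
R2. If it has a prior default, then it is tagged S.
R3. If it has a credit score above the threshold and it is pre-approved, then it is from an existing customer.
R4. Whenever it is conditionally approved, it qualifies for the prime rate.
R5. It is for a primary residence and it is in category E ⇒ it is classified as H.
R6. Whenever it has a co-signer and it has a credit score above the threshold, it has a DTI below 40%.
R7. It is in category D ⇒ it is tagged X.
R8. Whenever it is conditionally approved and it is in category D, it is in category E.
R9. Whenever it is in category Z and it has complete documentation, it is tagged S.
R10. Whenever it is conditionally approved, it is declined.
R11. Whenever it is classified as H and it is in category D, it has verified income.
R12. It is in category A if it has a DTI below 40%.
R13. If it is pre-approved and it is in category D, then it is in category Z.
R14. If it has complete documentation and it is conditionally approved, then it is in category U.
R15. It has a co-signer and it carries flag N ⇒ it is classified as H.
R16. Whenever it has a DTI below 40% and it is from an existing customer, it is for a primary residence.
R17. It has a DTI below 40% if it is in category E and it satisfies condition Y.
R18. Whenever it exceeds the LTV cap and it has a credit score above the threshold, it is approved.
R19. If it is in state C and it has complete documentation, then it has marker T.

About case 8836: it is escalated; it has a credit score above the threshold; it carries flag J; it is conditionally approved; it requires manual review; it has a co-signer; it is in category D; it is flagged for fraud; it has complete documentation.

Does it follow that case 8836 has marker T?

Forward chaining from the given facts derives: qualifies for the prime rate, has a DTI below 40%, is tagged X, is in category E, is declined, is in category A, is in category U.
The only rule concluding "it has marker T" is R19, which needs "it is in state C"; that is never established.

No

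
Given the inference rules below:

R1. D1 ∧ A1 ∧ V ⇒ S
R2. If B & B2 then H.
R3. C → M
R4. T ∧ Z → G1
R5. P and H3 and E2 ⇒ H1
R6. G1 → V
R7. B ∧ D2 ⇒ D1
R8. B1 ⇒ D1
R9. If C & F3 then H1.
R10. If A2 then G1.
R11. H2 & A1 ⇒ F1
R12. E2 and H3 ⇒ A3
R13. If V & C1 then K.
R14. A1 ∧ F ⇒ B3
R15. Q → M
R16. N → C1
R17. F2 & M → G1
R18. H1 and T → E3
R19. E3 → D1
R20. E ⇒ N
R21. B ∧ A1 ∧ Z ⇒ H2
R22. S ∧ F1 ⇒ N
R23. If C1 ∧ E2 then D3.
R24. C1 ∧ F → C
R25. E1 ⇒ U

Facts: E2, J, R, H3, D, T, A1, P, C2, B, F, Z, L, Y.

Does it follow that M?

G1  (by R4: T, Z)
H1  (by R5: P, H3, E2)
V  (by R6: G1)
E3  (by R18: H1, T)
D1  (by R19: E3)
H2  (by R21: B, A1, Z)
S  (by R1: D1, A1, V)
F1  (by R11: H2, A1)
N  (by R22: S, F1)
C1  (by R16: N)
C  (by R24: C1, F)
M  (by R3: C)

Yes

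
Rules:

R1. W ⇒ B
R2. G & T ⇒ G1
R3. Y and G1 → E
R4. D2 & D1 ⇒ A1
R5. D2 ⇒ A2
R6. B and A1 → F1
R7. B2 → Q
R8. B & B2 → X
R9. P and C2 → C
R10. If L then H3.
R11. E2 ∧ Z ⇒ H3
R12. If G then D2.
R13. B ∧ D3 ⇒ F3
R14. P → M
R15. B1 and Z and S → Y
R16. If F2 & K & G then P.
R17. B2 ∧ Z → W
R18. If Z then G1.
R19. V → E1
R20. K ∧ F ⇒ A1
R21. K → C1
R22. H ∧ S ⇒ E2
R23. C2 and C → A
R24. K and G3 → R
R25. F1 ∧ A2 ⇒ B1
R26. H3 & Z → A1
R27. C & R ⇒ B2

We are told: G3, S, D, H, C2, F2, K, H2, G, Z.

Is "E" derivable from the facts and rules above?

D2  (by R12: G)
P  (by R16: F2, K, G)
G1  (by R18: Z)
E2  (by R22: H, S)
R  (by R24: K, G3)
A2  (by R5: D2)
C  (by R9: P, C2)
H3  (by R11: E2, Z)
A1  (by R26: H3, Z)
B2  (by R27: C, R)
W  (by R17: B2, Z)
B  (by R1: W)
F1  (by R6: B, A1)
B1  (by R25: F1, A2)
Y  (by R15: B1, Z, S)
E  (by R3: Y, G1)

Yes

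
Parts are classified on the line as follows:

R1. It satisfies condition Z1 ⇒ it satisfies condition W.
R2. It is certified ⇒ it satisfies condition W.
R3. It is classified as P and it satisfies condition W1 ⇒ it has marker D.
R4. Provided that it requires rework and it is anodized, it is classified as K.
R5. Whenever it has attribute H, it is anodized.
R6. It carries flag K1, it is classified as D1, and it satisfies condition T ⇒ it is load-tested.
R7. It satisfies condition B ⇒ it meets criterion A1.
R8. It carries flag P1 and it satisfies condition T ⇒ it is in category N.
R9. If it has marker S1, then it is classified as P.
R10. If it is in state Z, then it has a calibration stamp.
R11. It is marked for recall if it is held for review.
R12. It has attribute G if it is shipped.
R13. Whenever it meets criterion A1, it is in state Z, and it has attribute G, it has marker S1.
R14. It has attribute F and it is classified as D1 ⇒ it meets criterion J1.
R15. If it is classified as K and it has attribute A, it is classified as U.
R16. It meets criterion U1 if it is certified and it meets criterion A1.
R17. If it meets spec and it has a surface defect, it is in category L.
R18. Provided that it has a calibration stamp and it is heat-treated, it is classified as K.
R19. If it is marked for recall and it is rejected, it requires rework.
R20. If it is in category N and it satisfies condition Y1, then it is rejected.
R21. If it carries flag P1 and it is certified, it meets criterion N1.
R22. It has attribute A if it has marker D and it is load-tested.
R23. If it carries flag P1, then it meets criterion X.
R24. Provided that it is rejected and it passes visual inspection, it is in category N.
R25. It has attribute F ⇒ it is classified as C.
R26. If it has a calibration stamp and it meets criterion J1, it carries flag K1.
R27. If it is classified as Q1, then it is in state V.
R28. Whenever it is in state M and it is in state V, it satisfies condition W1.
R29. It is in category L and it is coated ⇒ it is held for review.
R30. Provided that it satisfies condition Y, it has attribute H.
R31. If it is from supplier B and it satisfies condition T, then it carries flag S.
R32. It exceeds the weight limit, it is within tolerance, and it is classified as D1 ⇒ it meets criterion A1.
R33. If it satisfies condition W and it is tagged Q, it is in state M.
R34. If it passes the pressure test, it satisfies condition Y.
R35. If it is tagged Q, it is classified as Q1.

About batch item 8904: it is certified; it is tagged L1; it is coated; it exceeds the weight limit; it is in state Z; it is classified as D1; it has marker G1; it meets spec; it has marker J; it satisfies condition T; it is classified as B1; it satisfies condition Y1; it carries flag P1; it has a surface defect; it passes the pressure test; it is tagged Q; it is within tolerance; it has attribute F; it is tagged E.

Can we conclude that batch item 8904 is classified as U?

Forward chaining from the given facts derives: satisfies condition W, is in category N, has a calibration stamp, meets criterion J1, is in category L, is rejected, meets criterion N1, meets criterion X, is classified as C, carries flag K1, is held for review, meets criterion A1, is in state M, satisfies condition Y, is classified as Q1, is load-tested, is marked for recall, meets criterion U1, requires rework, is in state V, satisfies condition W1, has attribute H, is anodized, is classified as K.
The only rule concluding "it is classified as U" is R15, which needs "it has attribute A"; that is never established.

No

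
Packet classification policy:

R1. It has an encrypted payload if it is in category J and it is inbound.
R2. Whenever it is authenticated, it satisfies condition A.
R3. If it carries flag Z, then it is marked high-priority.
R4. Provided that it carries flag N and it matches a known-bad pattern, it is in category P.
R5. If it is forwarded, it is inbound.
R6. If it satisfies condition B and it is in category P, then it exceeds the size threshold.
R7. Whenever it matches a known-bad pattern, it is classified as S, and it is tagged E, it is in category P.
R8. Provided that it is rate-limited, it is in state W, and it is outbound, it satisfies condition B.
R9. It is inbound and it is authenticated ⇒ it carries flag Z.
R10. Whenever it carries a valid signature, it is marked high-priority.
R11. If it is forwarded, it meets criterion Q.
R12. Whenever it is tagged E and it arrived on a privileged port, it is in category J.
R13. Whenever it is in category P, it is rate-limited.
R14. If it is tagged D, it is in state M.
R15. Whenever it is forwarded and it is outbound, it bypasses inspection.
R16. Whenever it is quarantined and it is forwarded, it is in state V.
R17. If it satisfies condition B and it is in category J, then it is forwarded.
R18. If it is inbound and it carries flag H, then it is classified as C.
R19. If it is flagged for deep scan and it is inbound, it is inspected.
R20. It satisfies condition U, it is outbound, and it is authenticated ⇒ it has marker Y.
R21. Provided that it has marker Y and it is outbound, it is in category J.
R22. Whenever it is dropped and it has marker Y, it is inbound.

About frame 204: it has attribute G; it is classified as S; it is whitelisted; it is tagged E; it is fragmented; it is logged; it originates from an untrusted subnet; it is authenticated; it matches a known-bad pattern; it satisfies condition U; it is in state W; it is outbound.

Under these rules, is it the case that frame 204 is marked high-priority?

By R7 (it matches a known-bad pattern, it is classified as S, it is tagged E): it is in category P.
By R13 (it is in category P): it is rate-limited.
By R20 (it satisfies condition U, it is outbound, it is authenticated): it has marker Y.
By R21 (it has marker Y, it is outbound): it is in category J.
By R8 (it is rate-limited, it is in state W, it is outbound): it satisfies condition B.
By R17 (it satisfies condition B, it is in category J): it is forwarded.
By R5 (it is forwarded): it is inbound.
By R9 (it is inbound, it is authenticated): it carries flag Z.
By R3 (it carries flag Z): it is marked high-priority.

Yes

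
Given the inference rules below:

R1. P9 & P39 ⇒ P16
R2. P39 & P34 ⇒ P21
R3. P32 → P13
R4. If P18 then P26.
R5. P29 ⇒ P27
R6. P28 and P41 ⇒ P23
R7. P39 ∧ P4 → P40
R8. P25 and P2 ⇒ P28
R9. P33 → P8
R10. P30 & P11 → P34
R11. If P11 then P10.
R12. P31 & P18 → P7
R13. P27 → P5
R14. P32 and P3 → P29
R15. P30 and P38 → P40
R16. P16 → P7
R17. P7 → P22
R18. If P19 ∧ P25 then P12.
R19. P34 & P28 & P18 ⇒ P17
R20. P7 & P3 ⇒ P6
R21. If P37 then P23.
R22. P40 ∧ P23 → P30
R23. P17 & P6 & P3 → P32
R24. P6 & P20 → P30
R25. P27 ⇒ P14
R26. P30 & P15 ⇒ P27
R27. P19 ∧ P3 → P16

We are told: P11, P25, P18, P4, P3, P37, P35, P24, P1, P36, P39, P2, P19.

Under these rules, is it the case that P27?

P40  (by R7: P39, P4)
P28  (by R8: P25, P2)
P23  (by R21: P37)
P30  (by R22: P40, P23)
P16  (by R27: P19, P3)
P34  (by R10: P30, P11)
P7  (by R16: P16)
P17  (by R19: P34, P28, P18)
P6  (by R20: P7, P3)
P32  (by R23: P17, P6, P3)
P29  (by R14: P32, P3)
P27  (by R5: P29)

Yes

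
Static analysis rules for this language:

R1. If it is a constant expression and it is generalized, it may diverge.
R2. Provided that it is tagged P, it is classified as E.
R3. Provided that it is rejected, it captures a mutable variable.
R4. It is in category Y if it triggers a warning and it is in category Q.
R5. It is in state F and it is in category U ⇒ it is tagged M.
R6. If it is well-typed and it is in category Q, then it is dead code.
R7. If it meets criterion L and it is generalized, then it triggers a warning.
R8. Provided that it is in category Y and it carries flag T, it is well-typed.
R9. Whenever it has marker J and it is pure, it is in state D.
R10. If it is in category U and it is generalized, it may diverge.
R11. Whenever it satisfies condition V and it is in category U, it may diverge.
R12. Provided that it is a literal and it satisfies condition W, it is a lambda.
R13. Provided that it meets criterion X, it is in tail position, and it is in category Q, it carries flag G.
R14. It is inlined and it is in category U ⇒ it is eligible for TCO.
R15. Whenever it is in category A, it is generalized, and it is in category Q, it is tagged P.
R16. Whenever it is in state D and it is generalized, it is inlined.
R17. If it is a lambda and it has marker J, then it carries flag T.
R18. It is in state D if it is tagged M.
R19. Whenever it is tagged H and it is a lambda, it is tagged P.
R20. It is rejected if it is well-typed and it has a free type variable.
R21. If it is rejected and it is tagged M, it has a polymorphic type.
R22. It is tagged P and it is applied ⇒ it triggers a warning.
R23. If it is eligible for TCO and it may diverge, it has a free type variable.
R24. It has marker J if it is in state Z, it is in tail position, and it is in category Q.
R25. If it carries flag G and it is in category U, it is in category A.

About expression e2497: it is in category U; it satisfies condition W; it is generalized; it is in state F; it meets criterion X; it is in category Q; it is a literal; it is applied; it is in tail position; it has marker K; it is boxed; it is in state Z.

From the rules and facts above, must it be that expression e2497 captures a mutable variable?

Yes

By R5 (it is in state F, it is in category U): it is tagged M.
By R10 (it is in category U, it is generalized): it may diverge.
By R12 (it is a literal, it satisfies condition W): it is a lambda.
By R13 (it meets criterion X, it is in tail position, it is in category Q): it carries flag G.
By R18 (it is tagged M): it is in state D.
By R24 (it is in state Z, it is in tail position, it is in category Q): it has marker J.
By R25 (it carries flag G, it is in category U): it is in category A.
By R15 (it is in category A, it is generalized, it is in category Q): it is tagged P.
By R16 (it is in state D, it is generalized): it is inlined.
By R17 (it is a lambda, it has marker J): it carries flag T.
By R22 (it is tagged P, it is applied): it triggers a warning.
By R4 (it triggers a warning, it is in category Q): it is in category Y.
By R8 (it is in category Y, it carries flag T): it is well-typed.
By R14 (it is inlined, it is in category U): it is eligible for TCO.
By R23 (it is eligible for TCO, it may diverge): it has a free type variable.
By R20 (it is well-typed, it has a free type variable): it is rejected.
By R3 (it is rejected): it captures a mutable variable.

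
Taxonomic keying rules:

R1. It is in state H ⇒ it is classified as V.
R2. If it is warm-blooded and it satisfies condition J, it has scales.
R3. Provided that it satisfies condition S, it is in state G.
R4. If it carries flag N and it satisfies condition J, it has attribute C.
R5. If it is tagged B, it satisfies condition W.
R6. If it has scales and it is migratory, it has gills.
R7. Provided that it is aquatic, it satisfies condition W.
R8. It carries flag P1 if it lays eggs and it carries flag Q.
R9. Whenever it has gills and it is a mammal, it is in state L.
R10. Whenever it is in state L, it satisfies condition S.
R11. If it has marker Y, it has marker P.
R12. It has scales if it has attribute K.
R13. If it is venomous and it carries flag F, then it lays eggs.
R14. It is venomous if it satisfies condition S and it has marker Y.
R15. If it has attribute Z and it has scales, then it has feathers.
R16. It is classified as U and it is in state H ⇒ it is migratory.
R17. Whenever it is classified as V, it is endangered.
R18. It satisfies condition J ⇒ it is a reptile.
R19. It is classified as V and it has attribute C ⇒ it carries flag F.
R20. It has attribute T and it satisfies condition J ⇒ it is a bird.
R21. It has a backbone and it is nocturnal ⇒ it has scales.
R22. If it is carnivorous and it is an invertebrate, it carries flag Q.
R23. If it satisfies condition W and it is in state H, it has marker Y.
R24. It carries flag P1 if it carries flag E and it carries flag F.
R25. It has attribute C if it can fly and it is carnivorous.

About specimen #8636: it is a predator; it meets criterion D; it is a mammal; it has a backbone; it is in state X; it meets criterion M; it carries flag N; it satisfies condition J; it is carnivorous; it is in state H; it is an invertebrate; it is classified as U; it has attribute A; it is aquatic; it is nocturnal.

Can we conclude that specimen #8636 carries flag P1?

Yes

By R1 (it is in state H): it is classified as V.
By R4 (it carries flag N, it satisfies condition J): it has attribute C.
By R7 (it is aquatic): it satisfies condition W.
By R16 (it is classified as U, it is in state H): it is migratory.
By R19 (it is classified as V, it has attribute C): it carries flag F.
By R21 (it has a backbone, it is nocturnal): it has scales.
By R22 (it is carnivorous, it is an invertebrate): it carries flag Q.
By R23 (it satisfies condition W, it is in state H): it has marker Y.
By R6 (it has scales, it is migratory): it has gills.
By R9 (it has gills, it is a mammal): it is in state L.
By R10 (it is in state L): it satisfies condition S.
By R14 (it satisfies condition S, it has marker Y): it is venomous.
By R13 (it is venomous, it carries flag F): it lays eggs.
By R8 (it lays eggs, it carries flag Q): it carries flag P1.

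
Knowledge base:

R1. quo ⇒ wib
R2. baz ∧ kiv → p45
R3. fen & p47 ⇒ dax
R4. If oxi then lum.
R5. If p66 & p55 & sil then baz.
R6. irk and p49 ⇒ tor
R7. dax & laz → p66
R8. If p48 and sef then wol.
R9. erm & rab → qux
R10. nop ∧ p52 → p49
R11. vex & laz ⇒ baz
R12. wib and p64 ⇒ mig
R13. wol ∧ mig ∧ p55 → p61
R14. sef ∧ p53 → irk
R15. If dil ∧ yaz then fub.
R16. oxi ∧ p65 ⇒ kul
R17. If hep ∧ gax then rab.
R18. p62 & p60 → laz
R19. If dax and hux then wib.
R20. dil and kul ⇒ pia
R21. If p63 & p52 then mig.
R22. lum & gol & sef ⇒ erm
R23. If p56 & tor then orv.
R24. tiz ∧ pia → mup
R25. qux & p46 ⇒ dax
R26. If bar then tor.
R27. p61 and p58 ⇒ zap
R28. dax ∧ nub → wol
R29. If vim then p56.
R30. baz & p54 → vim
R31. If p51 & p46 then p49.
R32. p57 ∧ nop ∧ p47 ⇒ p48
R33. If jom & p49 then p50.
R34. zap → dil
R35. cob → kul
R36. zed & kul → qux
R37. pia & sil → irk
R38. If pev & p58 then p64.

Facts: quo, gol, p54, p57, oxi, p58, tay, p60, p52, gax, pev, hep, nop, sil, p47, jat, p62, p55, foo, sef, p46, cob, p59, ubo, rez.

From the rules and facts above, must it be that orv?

Yes

wib  (by R1: quo)
lum  (by R4: oxi)
p49  (by R10: nop, p52)
rab  (by R17: hep, gax)
laz  (by R18: p62, p60)
erm  (by R22: lum, gol, sef)
p48  (by R32: p57, nop, p47)
kul  (by R35: cob)
p64  (by R38: pev, p58)
wol  (by R8: p48, sef)
qux  (by R9: erm, rab)
mig  (by R12: wib, p64)
p61  (by R13: wol, mig, p55)
dax  (by R25: qux, p46)
zap  (by R27: p61, p58)
dil  (by R34: zap)
p66  (by R7: dax, laz)
pia  (by R20: dil, kul)
irk  (by R37: pia, sil)
baz  (by R5: p66, p55, sil)
tor  (by R6: irk, p49)
vim  (by R30: baz, p54)
p56  (by R29: vim)
orv  (by R23: p56, tor)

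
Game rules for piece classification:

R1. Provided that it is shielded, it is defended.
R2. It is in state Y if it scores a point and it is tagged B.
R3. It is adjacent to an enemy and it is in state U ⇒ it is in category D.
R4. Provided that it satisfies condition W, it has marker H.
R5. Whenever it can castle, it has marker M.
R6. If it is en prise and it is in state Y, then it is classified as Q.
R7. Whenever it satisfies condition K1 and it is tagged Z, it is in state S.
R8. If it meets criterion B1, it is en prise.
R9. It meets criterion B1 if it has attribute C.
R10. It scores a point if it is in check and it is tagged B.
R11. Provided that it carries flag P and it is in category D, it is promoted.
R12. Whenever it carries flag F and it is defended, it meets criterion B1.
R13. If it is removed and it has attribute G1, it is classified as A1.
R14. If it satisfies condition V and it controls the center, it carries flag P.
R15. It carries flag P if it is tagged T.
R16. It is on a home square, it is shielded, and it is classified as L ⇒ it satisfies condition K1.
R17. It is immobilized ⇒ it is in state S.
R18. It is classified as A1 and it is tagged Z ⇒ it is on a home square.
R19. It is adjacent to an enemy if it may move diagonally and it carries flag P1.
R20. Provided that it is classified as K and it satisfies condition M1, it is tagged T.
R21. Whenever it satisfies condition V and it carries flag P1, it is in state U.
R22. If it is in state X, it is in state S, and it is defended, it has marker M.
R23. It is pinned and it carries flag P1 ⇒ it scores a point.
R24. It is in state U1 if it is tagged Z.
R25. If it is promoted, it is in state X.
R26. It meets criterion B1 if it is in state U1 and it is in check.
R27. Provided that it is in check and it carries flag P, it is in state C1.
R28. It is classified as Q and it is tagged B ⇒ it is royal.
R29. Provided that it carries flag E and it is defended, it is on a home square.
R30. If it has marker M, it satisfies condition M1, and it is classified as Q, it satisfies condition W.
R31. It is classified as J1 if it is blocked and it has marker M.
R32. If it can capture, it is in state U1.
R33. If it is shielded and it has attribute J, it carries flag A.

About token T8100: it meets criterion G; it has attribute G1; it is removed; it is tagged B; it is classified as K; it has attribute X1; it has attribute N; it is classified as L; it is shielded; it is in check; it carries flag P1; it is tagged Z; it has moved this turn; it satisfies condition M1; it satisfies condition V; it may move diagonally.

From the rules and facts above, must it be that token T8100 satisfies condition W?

Yes

By R1 (it is shielded): it is defended.
By R10 (it is in check, it is tagged B): it scores a point.
By R13 (it is removed, it has attribute G1): it is classified as A1.
By R18 (it is classified as A1, it is tagged Z): it is on a home square.
By R19 (it may move diagonally, it carries flag P1): it is adjacent to an enemy.
By R20 (it is classified as K, it satisfies condition M1): it is tagged T.
By R21 (it satisfies condition V, it carries flag P1): it is in state U.
By R24 (it is tagged Z): it is in state U1.
By R26 (it is in state U1, it is in check): it meets criterion B1.
By R2 (it scores a point, it is tagged B): it is in state Y.
By R3 (it is adjacent to an enemy, it is in state U): it is in category D.
By R8 (it meets criterion B1): it is en prise.
By R15 (it is tagged T): it carries flag P.
By R16 (it is on a home square, it is shielded, it is classified as L): it satisfies condition K1.
By R6 (it is en prise, it is in state Y): it is classified as Q.
By R7 (it satisfies condition K1, it is tagged Z): it is in state S.
By R11 (it carries flag P, it is in category D): it is promoted.
By R25 (it is promoted): it is in state X.
By R22 (it is in state X, it is in state S, it is defended): it has marker M.
By R30 (it has marker M, it satisfies condition M1, it is classified as Q): it satisfies condition W.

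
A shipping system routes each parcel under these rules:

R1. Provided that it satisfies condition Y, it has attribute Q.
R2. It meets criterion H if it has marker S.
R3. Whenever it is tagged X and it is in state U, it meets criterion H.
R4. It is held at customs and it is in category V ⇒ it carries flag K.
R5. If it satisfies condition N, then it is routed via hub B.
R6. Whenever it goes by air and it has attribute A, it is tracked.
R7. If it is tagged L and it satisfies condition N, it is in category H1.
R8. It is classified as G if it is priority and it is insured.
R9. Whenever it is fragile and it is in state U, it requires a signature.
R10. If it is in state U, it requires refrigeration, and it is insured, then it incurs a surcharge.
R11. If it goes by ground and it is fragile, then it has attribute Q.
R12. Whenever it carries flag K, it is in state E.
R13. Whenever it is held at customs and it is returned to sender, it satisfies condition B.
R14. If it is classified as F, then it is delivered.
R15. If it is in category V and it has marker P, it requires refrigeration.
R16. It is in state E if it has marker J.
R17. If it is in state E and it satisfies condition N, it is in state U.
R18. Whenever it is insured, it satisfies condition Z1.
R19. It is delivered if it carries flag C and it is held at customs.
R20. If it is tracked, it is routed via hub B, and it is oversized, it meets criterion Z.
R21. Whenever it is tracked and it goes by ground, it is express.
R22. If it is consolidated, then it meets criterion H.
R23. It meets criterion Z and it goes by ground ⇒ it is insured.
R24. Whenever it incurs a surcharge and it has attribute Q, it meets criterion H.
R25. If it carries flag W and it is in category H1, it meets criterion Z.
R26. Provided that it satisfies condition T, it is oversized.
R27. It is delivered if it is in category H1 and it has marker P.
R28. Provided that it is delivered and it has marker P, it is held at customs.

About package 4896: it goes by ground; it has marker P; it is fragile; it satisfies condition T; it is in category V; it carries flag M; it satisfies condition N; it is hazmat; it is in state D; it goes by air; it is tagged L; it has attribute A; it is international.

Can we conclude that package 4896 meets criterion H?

Yes

By R5 (it satisfies condition N): it is routed via hub B.
By R6 (it goes by air, it has attribute A): it is tracked.
By R7 (it is tagged L, it satisfies condition N): it is in category H1.
By R11 (it goes by ground, it is fragile): it has attribute Q.
By R15 (it is in category V, it has marker P): it requires refrigeration.
By R26 (it satisfies condition T): it is oversized.
By R27 (it is in category H1, it has marker P): it is delivered.
By R28 (it is delivered, it has marker P): it is held at customs.
By R4 (it is held at customs, it is in category V): it carries flag K.
By R12 (it carries flag K): it is in state E.
By R17 (it is in state E, it satisfies condition N): it is in state U.
By R20 (it is tracked, it is routed via hub B, it is oversized): it meets criterion Z.
By R23 (it meets criterion Z, it goes by ground): it is insured.
By R10 (it is in state U, it requires refrigeration, it is insured): it incurs a surcharge.
By R24 (it incurs a surcharge, it has attribute Q): it meets criterion H.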